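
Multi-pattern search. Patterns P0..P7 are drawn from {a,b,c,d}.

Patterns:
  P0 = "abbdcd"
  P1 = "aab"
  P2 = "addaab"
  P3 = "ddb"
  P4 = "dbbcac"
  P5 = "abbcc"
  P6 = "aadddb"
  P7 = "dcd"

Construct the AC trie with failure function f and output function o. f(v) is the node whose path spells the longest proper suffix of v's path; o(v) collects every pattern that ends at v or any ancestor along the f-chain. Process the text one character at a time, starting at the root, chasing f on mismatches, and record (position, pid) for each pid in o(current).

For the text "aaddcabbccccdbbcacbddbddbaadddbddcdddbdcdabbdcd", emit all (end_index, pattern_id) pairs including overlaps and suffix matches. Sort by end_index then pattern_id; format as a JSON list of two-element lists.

Build automaton:
Trie (insert patterns):
  0='ε' goto a→1 d→14
  1='a' goto a→7 b→2 d→9
  2='ab' goto b→3
  3='abb' goto c→22 d→4
  4='abbd' goto c→5
  5='abbdc' goto d→6
  6='abbdcd' goto ·  [P0 ends]
  7='aa' goto b→8 d→24
  8='aab' goto ·  [P1 ends]
  9='ad' goto d→10
  10='add' goto a→11
  11='adda' goto a→12
  12='addaa' goto b→13
  13='addaab' goto ·  [P2 ends]
  14='d' goto b→17 c→28 d→15
  15='dd' goto b→16
  16='ddb' goto ·  [P3 ends]
  17='db' goto b→18
  18='dbb' goto c→19
  19='dbbc' goto a→20
  20='dbbca' goto c→21
  21='dbbcac' goto ·  [P4 ends]
  22='abbc' goto c→23
  23='abbcc' goto ·  [P5 ends]
  24='aad' goto d→25
  25='aadd' goto d→26
  26='aaddd' goto b→27
  27='aadddb' goto ·  [P6 ends]
  28='dc' goto d→29
  29='dcd' goto ·  [P7 ends]

BFS fail/out derivation:
  n1('a'): parent n0 fail=0; on 'a' 0 → fail=0;  out ∅∪∅=∅
  n14('d'): parent n0 fail=0; on 'd' 0 → fail=0;  out ∅∪∅=∅
  n2('ab'): parent n1 fail=0; on 'b' 0 → fail=0;  out ∅∪∅=∅
  n7('aa'): parent n1 fail=0; on 'a' 0 → fail=1;  out ∅∪∅=∅
  n9('ad'): parent n1 fail=0; on 'd' 0 → fail=14;  out ∅∪∅=∅
  n15('dd'): parent n14 fail=0; on 'd' 0 → fail=14;  out ∅∪∅=∅
  n17('db'): parent n14 fail=0; on 'b' 0 → fail=0;  out ∅∪∅=∅
  n28('dc'): parent n14 fail=0; on 'c' 0 → fail=0;  out ∅∪∅=∅
  n3('abb'): parent n2 fail=0; on 'b' 0 → fail=0;  out ∅∪∅=∅
  n8('aab'): parent n7 fail=1; on 'b' 1 → fail=2;  out {1}∪∅={1}
  n10('add'): parent n9 fail=14; on 'd' 14 → fail=15;  out ∅∪∅=∅
  n16('ddb'): parent n15 fail=14; on 'b' 14 → fail=17;  out {3}∪∅={3}
  n18('dbb'): parent n17 fail=0; on 'b' 0 → fail=0;  out ∅∪∅=∅
  n24('aad'): parent n7 fail=1; on 'd' 1 → fail=9;  out ∅∪∅=∅
  n29('dcd'): parent n28 fail=0; on 'd' 0 → fail=14;  out {7}∪∅={7}
  n4('abbd'): parent n3 fail=0; on 'd' 0 → fail=14;  out ∅∪∅=∅
  n11('adda'): parent n10 fail=15; on 'a' 15→14→0 → fail=1;  out ∅∪∅=∅
  n19('dbbc'): parent n18 fail=0; on 'c' 0 → fail=0;  out ∅∪∅=∅
  n22('abbc'): parent n3 fail=0; on 'c' 0 → fail=0;  out ∅∪∅=∅
  n25('aadd'): parent n24 fail=9; on 'd' 9 → fail=10;  out ∅∪∅=∅
  n5('abbdc'): parent n4 fail=14; on 'c' 14 → fail=28;  out ∅∪∅=∅
  n12('addaa'): parent n11 fail=1; on 'a' 1 → fail=7;  out ∅∪∅=∅
  n20('dbbca'): parent n19 fail=0; on 'a' 0 → fail=1;  out ∅∪∅=∅
  n23('abbcc'): parent n22 fail=0; on 'c' 0 → fail=0;  out {5}∪∅={5}
  n26('aaddd'): parent n25 fail=10; on 'd' 10→15→14 → fail=15;  out ∅∪∅=∅
  n6('abbdcd'): parent n5 fail=28; on 'd' 28 → fail=29;  out {0}∪{7}={0,7}
  n13('addaab'): parent n12 fail=7; on 'b' 7 → fail=8;  out {2}∪{1}={1,2}
  n21('dbbcac'): parent n20 fail=1; on 'c' 1→0 → fail=0;  out {4}∪∅={4}
  n27('aadddb'): parent n26 fail=15; on 'b' 15 → fail=16;  out {6}∪{3}={3,6}

Run:
i=0 'a': node 0→1
i=1 'a': node 1→7
i=2 'd': node 7→24
i=3 'd': node 24→25
i=4 'c': node 25→28 ·f
i=5 'a': node 28→1 ·f
i=6 'b': node 1→2
i=7 'b': node 2→3
i=8 'c': node 3→22
i=9 'c': node 22→23  ** P5@[5:9]
i=10 'c': node 23→0 ·f
i=11 'c': node 0→0
i=12 'd': node 0→14
i=13 'b': node 14→17
i=14 'b': node 17→18
i=15 'c': node 18→19
i=16 'a': node 19→20
i=17 'c': node 20→21  ** P4@[12:17]
i=18 'b': node 21→0 ·f
i=19 'd': node 0→14
i=20 'd': node 14→15
i=21 'b': node 15→16  ** P3@[19:21]
i=22 'd': node 16→14 ·f
i=23 'd': node 14→15
i=24 'b': node 15→16  ** P3@[22:24]
i=25 'a': node 16→1 ·f
i=26 'a': node 1→7
i=27 'd': node 7→24
i=28 'd': node 24→25
i=29 'd': node 25→26
i=30 'b': node 26→27  ** P3@[28:30],P6@[25:30]
i=31 'd': node 27→14 ·f
i=32 'd': node 14→15
i=33 'c': node 15→28 ·f
i=34 'd': node 28→29  ** P7@[32:34]
i=35 'd': node 29→15 ·f
i=36 'd': node 15→15 ·f
i=37 'b': node 15→16  ** P3@[35:37]
i=38 'd': node 16→14 ·f
i=39 'c': node 14→28
i=40 'd': node 28→29  ** P7@[38:40]
i=41 'a': node 29→1 ·f
i=42 'b': node 1→2
i=43 'b': node 2→3
i=44 'd': node 3→4
i=45 'c': node 4→5
i=46 'd': node 5→6  ** P0@[41:46],P7@[44:46]

All matches (sorted): [[9,5],[17,4],[21,3],[24,3],[30,3],[30,6],[34,7],[37,3],[40,7],[46,0],[46,7]]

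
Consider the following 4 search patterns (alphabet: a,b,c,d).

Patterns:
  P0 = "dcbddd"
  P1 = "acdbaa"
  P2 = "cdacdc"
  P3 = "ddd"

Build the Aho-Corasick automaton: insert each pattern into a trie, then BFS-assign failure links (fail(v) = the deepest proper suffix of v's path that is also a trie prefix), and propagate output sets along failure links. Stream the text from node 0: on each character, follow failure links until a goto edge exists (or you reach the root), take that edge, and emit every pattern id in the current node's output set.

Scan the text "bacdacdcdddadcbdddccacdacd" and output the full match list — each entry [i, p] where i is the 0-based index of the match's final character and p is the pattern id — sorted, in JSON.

Build:
Trie nodes:
  n0 'ε': a→7 c→13 d→1
  n1 'd': c→2 d→19
  n2 'dc': b→3
  n3 'dcb': d→4
  n4 'dcbd': d→5
  n5 'dcbdd': d→6
  n6 'dcbddd': ·  [P0 ends]
  n7 'a': c→8
  n8 'ac': d→9
  n9 'acd': b→10
  n10 'acdb': a→11
  n11 'acdba': a→12
  n12 'acdbaa': ·  [P1 ends]
  n13 'c': d→14
  n14 'cd': a→15
  n15 'cda': c→16
  n16 'cdac': d→17
  n17 'cdacd': c→18
  n18 'cdacdc': ·  [P2 ends]
  n19 'dd': d→20
  n20 'ddd': ·  [P3 ends]

BFS fail/out derivation:
  n1('d'): parent n0 fail=0; on 'd' 0 → fail=0;  out ∅∪∅=∅
  n7('a'): parent n0 fail=0; on 'a' 0 → fail=0;  out ∅∪∅=∅
  n13('c'): parent n0 fail=0; on 'c' 0 → fail=0;  out ∅∪∅=∅
  n2('dc'): parent n1 fail=0; on 'c' 0 → fail=13;  out ∅∪∅=∅
  n8('ac'): parent n7 fail=0; on 'c' 0 → fail=13;  out ∅∪∅=∅
  n14('cd'): parent n13 fail=0; on 'd' 0 → fail=1;  out ∅∪∅=∅
  n19('dd'): parent n1 fail=0; on 'd' 0 → fail=1;  out ∅∪∅=∅
  n3('dcb'): parent n2 fail=13; on 'b' 13→0 → fail=0;  out ∅∪∅=∅
  n9('acd'): parent n8 fail=13; on 'd' 13 → fail=14;  out ∅∪∅=∅
  n15('cda'): parent n14 fail=1; on 'a' 1→0 → fail=7;  out ∅∪∅=∅
  n20('ddd'): parent n19 fail=1; on 'd' 1 → fail=19;  out {3}∪∅={3}
  n4('dcbd'): parent n3 fail=0; on 'd' 0 → fail=1;  out ∅∪∅=∅
  n10('acdb'): parent n9 fail=14; on 'b' 14→1→0 → fail=0;  out ∅∪∅=∅
  n16('cdac'): parent n15 fail=7; on 'c' 7 → fail=8;  out ∅∪∅=∅
  n5('dcbdd'): parent n4 fail=1; on 'd' 1 → fail=19;  out ∅∪∅=∅
  n11('acdba'): parent n10 fail=0; on 'a' 0 → fail=7;  out ∅∪∅=∅
  n17('cdacd'): parent n16 fail=8; on 'd' 8 → fail=9;  out ∅∪∅=∅
  n6('dcbddd'): parent n5 fail=19; on 'd' 19 → fail=20;  out {0}∪{3}={0,3}
  n12('acdbaa'): parent n11 fail=7; on 'a' 7→0 → fail=7;  out {1}∪∅={1}
  n18('cdacdc'): parent n17 fail=9; on 'c' 9→14→1 → fail=2;  out {2}∪∅={2}

Scan:
[0] read 'b'  n0⇒n0
[1] read 'a'  n0⇒n7
[2] read 'c'  n7⇒n8
[3] read 'd'  n8⇒n9
[4] read 'a'  n9⇒n15 (via fail)
[5] read 'c'  n15⇒n16
[6] read 'd'  n16⇒n17
[7] read 'c'  n17⇒n18  → match P2@[2:7]
[8] read 'd'  n18⇒n14 (via fail)
[9] read 'd'  n14⇒n19 (via fail)
[10] read 'd'  n19⇒n20  → match P3@[8:10]
[11] read 'a'  n20⇒n7 (via fail)
[12] read 'd'  n7⇒n1 (via fail)
[13] read 'c'  n1⇒n2
[14] read 'b'  n2⇒n3
[15] read 'd'  n3⇒n4
[16] read 'd'  n4⇒n5
[17] read 'd'  n5⇒n6  → match P0@[12:17],P3@[15:17]
[18] read 'c'  n6⇒n2 (via fail)
[19] read 'c'  n2⇒n13 (via fail)
[20] read 'a'  n13⇒n7 (via fail)
[21] read 'c'  n7⇒n8
[22] read 'd'  n8⇒n9
[23] read 'a'  n9⇒n15 (via fail)
[24] read 'c'  n15⇒n16
[25] read 'd'  n16⇒n17

Matches: [[7,2],[10,3],[17,0],[17,3]]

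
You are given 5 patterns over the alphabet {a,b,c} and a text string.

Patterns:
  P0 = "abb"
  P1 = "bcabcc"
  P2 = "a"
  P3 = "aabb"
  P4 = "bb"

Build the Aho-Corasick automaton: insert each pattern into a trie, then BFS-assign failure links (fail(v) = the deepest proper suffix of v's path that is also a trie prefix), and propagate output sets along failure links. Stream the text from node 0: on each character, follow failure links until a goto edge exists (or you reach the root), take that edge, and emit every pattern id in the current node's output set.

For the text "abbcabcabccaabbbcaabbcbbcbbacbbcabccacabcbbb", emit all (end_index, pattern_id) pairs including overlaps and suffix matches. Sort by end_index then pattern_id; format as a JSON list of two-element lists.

Build automaton:
Trie nodes:
  n0 'ε': a→1 b→4
  n1 'a': a→10 b→2  [P2 ends]
  n2 'ab': b→3
  n3 'abb': ·  [P0 ends]
  n4 'b': b→13 c→5
  n5 'bc': a→6
  n6 'bca': b→7
  n7 'bcab': c→8
  n8 'bcabc': c→9
  n9 'bcabcc': ·  [P1 ends]
  n10 'aa': b→11
  n11 'aab': b→12
  n12 'aabb': ·  [P3 ends]
  n13 'bb': ·  [P4 ends]

Failure links (BFS by depth):
  n1('a'): parent n0 fail=0; on 'a' 0 → fail=0;  out {2}∪∅={2}
  n4('b'): parent n0 fail=0; on 'b' 0 → fail=0;  out ∅∪∅=∅
  n2('ab'): parent n1 fail=0; on 'b' 0 → fail=4;  out ∅∪∅=∅
  n5('bc'): parent n4 fail=0; on 'c' 0 → fail=0;  out ∅∪∅=∅
  n10('aa'): parent n1 fail=0; on 'a' 0 → fail=1;  out ∅∪{2}={2}
  n13('bb'): parent n4 fail=0; on 'b' 0 → fail=4;  out {4}∪∅={4}
  n3('abb'): parent n2 fail=4; on 'b' 4 → fail=13;  out {0}∪{4}={0,4}
  n6('bca'): parent n5 fail=0; on 'a' 0 → fail=1;  out ∅∪{2}={2}
  n11('aab'): parent n10 fail=1; on 'b' 1 → fail=2;  out ∅∪∅=∅
  n7('bcab'): parent n6 fail=1; on 'b' 1 → fail=2;  out ∅∪∅=∅
  n12('aabb'): parent n11 fail=2; on 'b' 2 → fail=3;  out {3}∪{0,4}={0,3,4}
  n8('bcabc'): parent n7 fail=2; on 'c' 2→4 → fail=5;  out ∅∪∅=∅
  n9('bcabcc'): parent n8 fail=5; on 'c' 5→0 → fail=0;  out {1}∪∅={1}

Text stream:
i=0 'a': node 0→1  emit P2@[0:0]
i=1 'b': node 1→2
i=2 'b': node 2→3  emit P0@[0:2],P4@[1:2]
i=3 'c': node 3→5 (fail-walked)
i=4 'a': node 5→6  emit P2@[4:4]
i=5 'b': node 6→7
i=6 'c': node 7→8
i=7 'a': node 8→6 (fail-walked)  emit P2@[7:7]
i=8 'b': node 6→7
i=9 'c': node 7→8
i=10 'c': node 8→9  emit P1@[5:10]
i=11 'a': node 9→1 (fail-walked)  emit P2@[11:11]
i=12 'a': node 1→10  emit P2@[12:12]
i=13 'b': node 10→11
i=14 'b': node 11→12  emit P0@[12:14],P3@[11:14],P4@[13:14]
i=15 'b': node 12→13 (fail-walked)  emit P4@[14:15]
i=16 'c': node 13→5 (fail-walked)
i=17 'a': node 5→6  emit P2@[17:17]
i=18 'a': node 6→10 (fail-walked)  emit P2@[18:18]
i=19 'b': node 10→11
i=20 'b': node 11→12  emit P0@[18:20],P3@[17:20],P4@[19:20]
i=21 'c': node 12→5 (fail-walked)
i=22 'b': node 5→4 (fail-walked)
i=23 'b': node 4→13  emit P4@[22:23]
i=24 'c': node 13→5 (fail-walked)
i=25 'b': node 5→4 (fail-walked)
i=26 'b': node 4→13  emit P4@[25:26]
i=27 'a': node 13→1 (fail-walked)  emit P2@[27:27]
i=28 'c': node 1→0 (fail-walked)
i=29 'b': node 0→4
i=30 'b': node 4→13  emit P4@[29:30]
i=31 'c': node 13→5 (fail-walked)
i=32 'a': node 5→6  emit P2@[32:32]
i=33 'b': node 6→7
i=34 'c': node 7→8
i=35 'c': node 8→9  emit P1@[30:35]
i=36 'a': node 9→1 (fail-walked)  emit P2@[36:36]
i=37 'c': node 1→0 (fail-walked)
i=38 'a': node 0→1  emit P2@[38:38]
i=39 'b': node 1→2
i=40 'c': node 2→5 (fail-walked)
i=41 'b': node 5→4 (fail-walked)
i=42 'b': node 4→13  emit P4@[41:42]
i=43 'b': node 13→13 (fail-walked)  emit P4@[42:43]

All matches (sorted): [[0,2],[2,0],[2,4],[4,2],[7,2],[10,1],[11,2],[12,2],[14,0],[14,3],[14,4],[15,4],[17,2],[18,2],[20,0],[20,3],[20,4],[23,4],[26,4],[27,2],[30,4],[32,2],[35,1],[36,2],[38,2],[42,4],[43,4]]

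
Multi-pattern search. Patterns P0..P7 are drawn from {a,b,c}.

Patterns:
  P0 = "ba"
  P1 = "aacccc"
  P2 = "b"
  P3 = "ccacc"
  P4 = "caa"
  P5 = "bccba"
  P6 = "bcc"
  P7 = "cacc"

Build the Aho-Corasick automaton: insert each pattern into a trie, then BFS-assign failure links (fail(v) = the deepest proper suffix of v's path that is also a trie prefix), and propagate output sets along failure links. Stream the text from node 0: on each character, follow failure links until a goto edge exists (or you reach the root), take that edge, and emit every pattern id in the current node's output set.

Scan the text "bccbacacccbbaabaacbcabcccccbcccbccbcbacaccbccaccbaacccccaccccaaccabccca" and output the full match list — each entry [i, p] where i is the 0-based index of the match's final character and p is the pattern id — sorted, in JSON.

Build automaton:
Trie nodes:
  n0 'ε': a→3 b→1 c→9
  n1 'b': a→2 c→16  [P2 ends]
  n2 'ba': ·  [P0 ends]
  n3 'a': a→4
  n4 'aa': c→5
  n5 'aac': c→6
  n6 'aacc': c→7
  n7 'aaccc': c→8
  n8 'aacccc': ·  [P1 ends]
  n9 'c': a→14 c→10
  n10 'cc': a→11
  n11 'cca': c→12
  n12 'ccac': c→13
  n13 'ccacc': ·  [P3 ends]
  n14 'ca': a→15 c→20
  n15 'caa': ·  [P4 ends]
  n16 'bc': c→17
  n17 'bcc': b→18  [P6 ends]
  n18 'bccb': a→19
  n19 'bccba': ·  [P5 ends]
  n20 'cac': c→21
  n21 'cacc': ·  [P7 ends]

BFS fail/out derivation:
  n1('b'): parent n0 fail=0; on 'b' 0 → fail=0;  out {2}∪∅={2}
  n3('a'): parent n0 fail=0; on 'a' 0 → fail=0;  out ∅∪∅=∅
  n9('c'): parent n0 fail=0; on 'c' 0 → fail=0;  out ∅∪∅=∅
  n2('ba'): parent n1 fail=0; on 'a' 0 → fail=3;  out {0}∪∅={0}
  n4('aa'): parent n3 fail=0; on 'a' 0 → fail=3;  out ∅∪∅=∅
  n10('cc'): parent n9 fail=0; on 'c' 0 → fail=9;  out ∅∪∅=∅
  n14('ca'): parent n9 fail=0; on 'a' 0 → fail=3;  out ∅∪∅=∅
  n16('bc'): parent n1 fail=0; on 'c' 0 → fail=9;  out ∅∪∅=∅
  n5('aac'): parent n4 fail=3; on 'c' 3→0 → fail=9;  out ∅∪∅=∅
  n11('cca'): parent n10 fail=9; on 'a' 9 → fail=14;  out ∅∪∅=∅
  n15('caa'): parent n14 fail=3; on 'a' 3 → fail=4;  out {4}∪∅={4}
  n17('bcc'): parent n16 fail=9; on 'c' 9 → fail=10;  out {6}∪∅={6}
  n20('cac'): parent n14 fail=3; on 'c' 3→0 → fail=9;  out ∅∪∅=∅
  n6('aacc'): parent n5 fail=9; on 'c' 9 → fail=10;  out ∅∪∅=∅
  n12('ccac'): parent n11 fail=14; on 'c' 14 → fail=20;  out ∅∪∅=∅
  n18('bccb'): parent n17 fail=10; on 'b' 10→9→0 → fail=1;  out ∅∪{2}={2}
  n21('cacc'): parent n20 fail=9; on 'c' 9 → fail=10;  out {7}∪∅={7}
  n7('aaccc'): parent n6 fail=10; on 'c' 10→9 → fail=10;  out ∅∪∅=∅
  n13('ccacc'): parent n12 fail=20; on 'c' 20 → fail=21;  out {3}∪{7}={3,7}
  n19('bccba'): parent n18 fail=1; on 'a' 1 → fail=2;  out {5}∪{0}={0,5}
  n8('aacccc'): parent n7 fail=10; on 'c' 10→9 → fail=10;  out {1}∪∅={1}

Text stream:
pos 0 'b': at 1  ** P2@[0:0]
pos 1 'c': at 16
pos 2 'c': at 17  ** P6@[0:2]
pos 3 'b': at 18  ** P2@[3:3]
pos 4 'a': at 19  ** P0@[3:4],P5@[0:4]
pos 5 'c': at 9 (fail-walked)
pos 6 'a': at 14
pos 7 'c': at 20
pos 8 'c': at 21  ** P7@[5:8]
pos 9 'c': at 10 (fail-walked)
pos 10 'b': at 1 (fail-walked)  ** P2@[10:10]
pos 11 'b': at 1 (fail-walked)  ** P2@[11:11]
pos 12 'a': at 2  ** P0@[11:12]
pos 13 'a': at 4 (fail-walked)
pos 14 'b': at 1 (fail-walked)  ** P2@[14:14]
pos 15 'a': at 2  ** P0@[14:15]
pos 16 'a': at 4 (fail-walked)
pos 17 'c': at 5
pos 18 'b': at 1 (fail-walked)  ** P2@[18:18]
pos 19 'c': at 16
pos 20 'a': at 14 (fail-walked)
pos 21 'b': at 1 (fail-walked)  ** P2@[21:21]
pos 22 'c': at 16
pos 23 'c': at 17  ** P6@[21:23]
pos 24 'c': at 10 (fail-walked)
pos 25 'c': at 10 (fail-walked)
pos 26 'c': at 10 (fail-walked)
pos 27 'b': at 1 (fail-walked)  ** P2@[27:27]
pos 28 'c': at 16
pos 29 'c': at 17  ** P6@[27:29]
pos 30 'c': at 10 (fail-walked)
pos 31 'b': at 1 (fail-walked)  ** P2@[31:31]
pos 32 'c': at 16
pos 33 'c': at 17  ** P6@[31:33]
pos 34 'b': at 18  ** P2@[34:34]
pos 35 'c': at 16 (fail-walked)
pos 36 'b': at 1 (fail-walked)  ** P2@[36:36]
pos 37 'a': at 2  ** P0@[36:37]
pos 38 'c': at 9 (fail-walked)
pos 39 'a': at 14
pos 40 'c': at 20
pos 41 'c': at 21  ** P7@[38:41]
pos 42 'b': at 1 (fail-walked)  ** P2@[42:42]
pos 43 'c': at 16
pos 44 'c': at 17  ** P6@[42:44]
pos 45 'a': at 11 (fail-walked)
pos 46 'c': at 12
pos 47 'c': at 13  ** P3@[43:47],P7@[44:47]
pos 48 'b': at 1 (fail-walked)  ** P2@[48:48]
pos 49 'a': at 2  ** P0@[48:49]
pos 50 'a': at 4 (fail-walked)
pos 51 'c': at 5
pos 52 'c': at 6
pos 53 'c': at 7
pos 54 'c': at 8  ** P1@[49:54]
pos 55 'c': at 10 (fail-walked)
pos 56 'a': at 11
pos 57 'c': at 12
pos 58 'c': at 13  ** P3@[54:58],P7@[55:58]
pos 59 'c': at 10 (fail-walked)
pos 60 'c': at 10 (fail-walked)
pos 61 'a': at 11
pos 62 'a': at 15 (fail-walked)  ** P4@[60:62]
pos 63 'c': at 5 (fail-walked)
pos 64 'c': at 6
pos 65 'a': at 11 (fail-walked)
pos 66 'b': at 1 (fail-walked)  ** P2@[66:66]
pos 67 'c': at 16
pos 68 'c': at 17  ** P6@[66:68]
pos 69 'c': at 10 (fail-walked)
pos 70 'a': at 11

Matches: [[0,2],[2,6],[3,2],[4,0],[4,5],[8,7],[10,2],[11,2],[12,0],[14,2],[15,0],[18,2],[21,2],[23,6],[27,2],[29,6],[31,2],[33,6],[34,2],[36,2],[37,0],[41,7],[42,2],[44,6],[47,3],[47,7],[48,2],[49,0],[54,1],[58,3],[58,7],[62,4],[66,2],[68,6]]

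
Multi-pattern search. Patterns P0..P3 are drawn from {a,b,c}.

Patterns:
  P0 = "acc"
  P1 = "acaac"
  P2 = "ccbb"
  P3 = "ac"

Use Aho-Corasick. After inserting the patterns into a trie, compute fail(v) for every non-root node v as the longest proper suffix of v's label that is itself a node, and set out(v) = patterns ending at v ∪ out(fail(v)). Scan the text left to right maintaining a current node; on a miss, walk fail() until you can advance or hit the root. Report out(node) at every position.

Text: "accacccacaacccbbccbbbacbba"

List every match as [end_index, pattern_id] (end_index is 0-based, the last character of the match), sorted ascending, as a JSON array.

Build automaton:
Trie nodes:
  0='ε' goto a→1 c→7
  1='a' goto c→2
  2='ac' goto a→4 c→3  ←P3
  3='acc' goto ·  ←P0
  4='aca' goto a→5
  5='acaa' goto c→6
  6='acaac' goto ·  ←P1
  7='c' goto c→8
  8='cc' goto b→9
  9='ccb' goto b→10
  10='ccbb' goto ·  ←P2

BFS fail/out derivation:
  n1('a'): parent n0 fail=0; on 'a' 0 → fail=0;  out ∅∪∅=∅
  n7('c'): parent n0 fail=0; on 'c' 0 → fail=0;  out ∅∪∅=∅
  n2('ac'): parent n1 fail=0; on 'c' 0 → fail=7;  out {3}∪∅={3}
  n8('cc'): parent n7 fail=0; on 'c' 0 → fail=7;  out ∅∪∅=∅
  n3('acc'): parent n2 fail=7; on 'c' 7 → fail=8;  out {0}∪∅={0}
  n4('aca'): parent n2 fail=7; on 'a' 7→0 → fail=1;  out ∅∪∅=∅
  n9('ccb'): parent n8 fail=7; on 'b' 7→0 → fail=0;  out ∅∪∅=∅
  n5('acaa'): parent n4 fail=1; on 'a' 1→0 → fail=1;  out ∅∪∅=∅
  n10('ccbb'): parent n9 fail=0; on 'b' 0 → fail=0;  out {2}∪∅={2}
  n6('acaac'): parent n5 fail=1; on 'c' 1 → fail=2;  out {1}∪{3}={1,3}

Run:
[0] read 'a'  n0⇒n1
[1] read 'c'  n1⇒n2  → match P3@[0:1]
[2] read 'c'  n2⇒n3  → match P0@[0:2]
[3] read 'a'  n3⇒n1 (fail-walked)
[4] read 'c'  n1⇒n2  → match P3@[3:4]
[5] read 'c'  n2⇒n3  → match P0@[3:5]
[6] read 'c'  n3⇒n8 (fail-walked)
[7] read 'a'  n8⇒n1 (fail-walked)
[8] read 'c'  n1⇒n2  → match P3@[7:8]
[9] read 'a'  n2⇒n4
[10] read 'a'  n4⇒n5
[11] read 'c'  n5⇒n6  → match P1@[7:11],P3@[10:11]
[12] read 'c'  n6⇒n3 (fail-walked)  → match P0@[10:12]
[13] read 'c'  n3⇒n8 (fail-walked)
[14] read 'b'  n8⇒n9
[15] read 'b'  n9⇒n10  → match P2@[12:15]
[16] read 'c'  n10⇒n7 (fail-walked)
[17] read 'c'  n7⇒n8
[18] read 'b'  n8⇒n9
[19] read 'b'  n9⇒n10  → match P2@[16:19]
[20] read 'b'  n10⇒n0 (fail-walked)
[21] read 'a'  n0⇒n1
[22] read 'c'  n1⇒n2  → match P3@[21:22]
[23] read 'b'  n2⇒n0 (fail-walked)
[24] read 'b'  n0⇒n0
[25] read 'a'  n0⇒n1

Matches: [[1,3],[2,0],[4,3],[5,0],[8,3],[11,1],[11,3],[12,0],[15,2],[19,2],[22,3]]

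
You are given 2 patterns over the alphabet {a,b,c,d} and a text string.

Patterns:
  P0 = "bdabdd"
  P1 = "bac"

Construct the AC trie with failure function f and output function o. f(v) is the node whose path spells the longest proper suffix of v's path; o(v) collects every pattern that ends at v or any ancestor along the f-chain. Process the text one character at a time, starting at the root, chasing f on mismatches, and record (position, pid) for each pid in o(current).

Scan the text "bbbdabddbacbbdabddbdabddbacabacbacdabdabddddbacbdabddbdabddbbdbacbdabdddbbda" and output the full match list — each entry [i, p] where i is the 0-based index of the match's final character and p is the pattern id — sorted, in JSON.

Build automaton:
Trie nodes:
  0='ε' goto b→1
  1='b' goto a→7 d→2
  2='bd' goto a→3
  3='bda' goto b→4
  4='bdab' goto d→5
  5='bdabd' goto d→6
  6='bdabdd' goto ·  ←P0
  7='ba' goto c→8
  8='bac' goto ·  ←P1

BFS fail/out derivation:
  fail(1) 'b': from fail(0)=0 chase 'b': 0 ⇒ 0;  out=∅∪out(0)=∅
  fail(2) 'bd': from fail(1)=0 chase 'd': 0 ⇒ 0;  out=∅∪out(0)=∅
  fail(7) 'ba': from fail(1)=0 chase 'a': 0 ⇒ 0;  out=∅∪out(0)=∅
  fail(3) 'bda': from fail(2)=0 chase 'a': 0 ⇒ 0;  out=∅∪out(0)=∅
  fail(8) 'bac': from fail(7)=0 chase 'c': 0 ⇒ 0;  out={1}∪out(0)={1}
  fail(4) 'bdab': from fail(3)=0 chase 'b': 0 ⇒ 1;  out=∅∪out(1)=∅
  fail(5) 'bdabd': from fail(4)=1 chase 'd': 1 ⇒ 2;  out=∅∪out(2)=∅
  fail(6) 'bdabdd': from fail(5)=2 chase 'd': 2→0 ⇒ 0;  out={0}∪out(0)={0}

Run:
[0] read 'b'  n0⇒n1
[1] read 'b'  n1⇒n1 (via fail)
[2] read 'b'  n1⇒n1 (via fail)
[3] read 'd'  n1⇒n2
[4] read 'a'  n2⇒n3
[5] read 'b'  n3⇒n4
[6] read 'd'  n4⇒n5
[7] read 'd'  n5⇒n6  ** P0@[2:7]
[8] read 'b'  n6⇒n1 (via fail)
[9] read 'a'  n1⇒n7
[10] read 'c'  n7⇒n8  ** P1@[8:10]
[11] read 'b'  n8⇒n1 (via fail)
[12] read 'b'  n1⇒n1 (via fail)
[13] read 'd'  n1⇒n2
[14] read 'a'  n2⇒n3
[15] read 'b'  n3⇒n4
[16] read 'd'  n4⇒n5
[17] read 'd'  n5⇒n6  ** P0@[12:17]
[18] read 'b'  n6⇒n1 (via fail)
[19] read 'd'  n1⇒n2
[20] read 'a'  n2⇒n3
[21] read 'b'  n3⇒n4
[22] read 'd'  n4⇒n5
[23] read 'd'  n5⇒n6  ** P0@[18:23]
[24] read 'b'  n6⇒n1 (via fail)
[25] read 'a'  n1⇒n7
[26] read 'c'  n7⇒n8  ** P1@[24:26]
[27] read 'a'  n8⇒n0 (via fail)
[28] read 'b'  n0⇒n1
[29] read 'a'  n1⇒n7
[30] read 'c'  n7⇒n8  ** P1@[28:30]
[31] read 'b'  n8⇒n1 (via fail)
[32] read 'a'  n1⇒n7
[33] read 'c'  n7⇒n8  ** P1@[31:33]
[34] read 'd'  n8⇒n0 (via fail)
[35] read 'a'  n0⇒n0
[36] read 'b'  n0⇒n1
[37] read 'd'  n1⇒n2
[38] read 'a'  n2⇒n3
[39] read 'b'  n3⇒n4
[40] read 'd'  n4⇒n5
[41] read 'd'  n5⇒n6  ** P0@[36:41]
[42] read 'd'  n6⇒n0 (via fail)
[43] read 'd'  n0⇒n0
[44] read 'b'  n0⇒n1
[45] read 'a'  n1⇒n7
[46] read 'c'  n7⇒n8  ** P1@[44:46]
[47] read 'b'  n8⇒n1 (via fail)
[48] read 'd'  n1⇒n2
[49] read 'a'  n2⇒n3
[50] read 'b'  n3⇒n4
[51] read 'd'  n4⇒n5
[52] read 'd'  n5⇒n6  ** P0@[47:52]
[53] read 'b'  n6⇒n1 (via fail)
[54] read 'd'  n1⇒n2
[55] read 'a'  n2⇒n3
[56] read 'b'  n3⇒n4
[57] read 'd'  n4⇒n5
[58] read 'd'  n5⇒n6  ** P0@[53:58]
[59] read 'b'  n6⇒n1 (via fail)
[60] read 'b'  n1⇒n1 (via fail)
[61] read 'd'  n1⇒n2
[62] read 'b'  n2⇒n1 (via fail)
[63] read 'a'  n1⇒n7
[64] read 'c'  n7⇒n8  ** P1@[62:64]
[65] read 'b'  n8⇒n1 (via fail)
[66] read 'd'  n1⇒n2
[67] read 'a'  n2⇒n3
[68] read 'b'  n3⇒n4
[69] read 'd'  n4⇒n5
[70] read 'd'  n5⇒n6  ** P0@[65:70]
[71] read 'd'  n6⇒n0 (via fail)
[72] read 'b'  n0⇒n1
[73] read 'b'  n1⇒n1 (via fail)
[74] read 'd'  n1⇒n2
[75] read 'a'  n2⇒n3

Result: [[7,0],[10,1],[17,0],[23,0],[26,1],[30,1],[33,1],[41,0],[46,1],[52,0],[58,0],[64,1],[70,0]]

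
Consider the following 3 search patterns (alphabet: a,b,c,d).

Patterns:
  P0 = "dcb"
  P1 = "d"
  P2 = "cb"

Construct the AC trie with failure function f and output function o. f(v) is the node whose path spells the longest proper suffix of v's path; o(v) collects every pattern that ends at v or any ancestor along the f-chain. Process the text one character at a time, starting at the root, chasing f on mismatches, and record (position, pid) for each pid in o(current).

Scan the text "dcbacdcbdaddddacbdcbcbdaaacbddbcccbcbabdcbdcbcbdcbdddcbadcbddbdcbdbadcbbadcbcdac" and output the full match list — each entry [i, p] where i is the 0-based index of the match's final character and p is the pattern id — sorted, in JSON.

Build:
Trie (insert patterns):
  n0 'ε': c→4 d→1
  n1 'd': c→2  [P1 ends]
  n2 'dc': b→3
  n3 'dcb': ·  [P0 ends]
  n4 'c': b→5
  n5 'cb': ·  [P2 ends]

Failure links (BFS by depth):
  n1('d'): parent n0 fail=0; on 'd' 0 → fail=0;  out {1}∪∅={1}
  n4('c'): parent n0 fail=0; on 'c' 0 → fail=0;  out ∅∪∅=∅
  n2('dc'): parent n1 fail=0; on 'c' 0 → fail=4;  out ∅∪∅=∅
  n5('cb'): parent n4 fail=0; on 'b' 0 → fail=0;  out {2}∪∅={2}
  n3('dcb'): parent n2 fail=4; on 'b' 4 → fail=5;  out {0}∪{2}={0,2}

Scan:
[0] read 'd'  n0⇒n1  emit P1@[0:0]
[1] read 'c'  n1⇒n2
[2] read 'b'  n2⇒n3  emit P0@[0:2],P2@[1:2]
[3] read 'a'  n3⇒n0 (via fail)
[4] read 'c'  n0⇒n4
[5] read 'd'  n4⇒n1 (via fail)  emit P1@[5:5]
[6] read 'c'  n1⇒n2
[7] read 'b'  n2⇒n3  emit P0@[5:7],P2@[6:7]
[8] read 'd'  n3⇒n1 (via fail)  emit P1@[8:8]
[9] read 'a'  n1⇒n0 (via fail)
[10] read 'd'  n0⇒n1  emit P1@[10:10]
[11] read 'd'  n1⇒n1 (via fail)  emit P1@[11:11]
[12] read 'd'  n1⇒n1 (via fail)  emit P1@[12:12]
[13] read 'd'  n1⇒n1 (via fail)  emit P1@[13:13]
[14] read 'a'  n1⇒n0 (via fail)
[15] read 'c'  n0⇒n4
[16] read 'b'  n4⇒n5  emit P2@[15:16]
[17] read 'd'  n5⇒n1 (via fail)  emit P1@[17:17]
[18] read 'c'  n1⇒n2
[19] read 'b'  n2⇒n3  emit P0@[17:19],P2@[18:19]
[20] read 'c'  n3⇒n4 (via fail)
[21] read 'b'  n4⇒n5  emit P2@[20:21]
[22] read 'd'  n5⇒n1 (via fail)  emit P1@[22:22]
[23] read 'a'  n1⇒n0 (via fail)
[24] read 'a'  n0⇒n0
[25] read 'a'  n0⇒n0
[26] read 'c'  n0⇒n4
[27] read 'b'  n4⇒n5  emit P2@[26:27]
[28] read 'd'  n5⇒n1 (via fail)  emit P1@[28:28]
[29] read 'd'  n1⇒n1 (via fail)  emit P1@[29:29]
[30] read 'b'  n1⇒n0 (via fail)
[31] read 'c'  n0⇒n4
[32] read 'c'  n4⇒n4 (via fail)
[33] read 'c'  n4⇒n4 (via fail)
[34] read 'b'  n4⇒n5  emit P2@[33:34]
[35] read 'c'  n5⇒n4 (via fail)
[36] read 'b'  n4⇒n5  emit P2@[35:36]
[37] read 'a'  n5⇒n0 (via fail)
[38] read 'b'  n0⇒n0
[39] read 'd'  n0⇒n1  emit P1@[39:39]
[40] read 'c'  n1⇒n2
[41] read 'b'  n2⇒n3  emit P0@[39:41],P2@[40:41]
[42] read 'd'  n3⇒n1 (via fail)  emit P1@[42:42]
[43] read 'c'  n1⇒n2
[44] read 'b'  n2⇒n3  emit P0@[42:44],P2@[43:44]
[45] read 'c'  n3⇒n4 (via fail)
[46] read 'b'  n4⇒n5  emit P2@[45:46]
[47] read 'd'  n5⇒n1 (via fail)  emit P1@[47:47]
[48] read 'c'  n1⇒n2
[49] read 'b'  n2⇒n3  emit P0@[47:49],P2@[48:49]
[50] read 'd'  n3⇒n1 (via fail)  emit P1@[50:50]
[51] read 'd'  n1⇒n1 (via fail)  emit P1@[51:51]
[52] read 'd'  n1⇒n1 (via fail)  emit P1@[52:52]
[53] read 'c'  n1⇒n2
[54] read 'b'  n2⇒n3  emit P0@[52:54],P2@[53:54]
[55] read 'a'  n3⇒n0 (via fail)
[56] read 'd'  n0⇒n1  emit P1@[56:56]
[57] read 'c'  n1⇒n2
[58] read 'b'  n2⇒n3  emit P0@[56:58],P2@[57:58]
[59] read 'd'  n3⇒n1 (via fail)  emit P1@[59:59]
[60] read 'd'  n1⇒n1 (via fail)  emit P1@[60:60]
[61] read 'b'  n1⇒n0 (via fail)
[62] read 'd'  n0⇒n1  emit P1@[62:62]
[63] read 'c'  n1⇒n2
[64] read 'b'  n2⇒n3  emit P0@[62:64],P2@[63:64]
[65] read 'd'  n3⇒n1 (via fail)  emit P1@[65:65]
[66] read 'b'  n1⇒n0 (via fail)
[67] read 'a'  n0⇒n0
[68] read 'd'  n0⇒n1  emit P1@[68:68]
[69] read 'c'  n1⇒n2
[70] read 'b'  n2⇒n3  emit P0@[68:70],P2@[69:70]
[71] read 'b'  n3⇒n0 (via fail)
[72] read 'a'  n0⇒n0
[73] read 'd'  n0⇒n1  emit P1@[73:73]
[74] read 'c'  n1⇒n2
[75] read 'b'  n2⇒n3  emit P0@[73:75],P2@[74:75]
[76] read 'c'  n3⇒n4 (via fail)
[77] read 'd'  n4⇒n1 (via fail)  emit P1@[77:77]
[78] read 'a'  n1⇒n0 (via fail)
[79] read 'c'  n0⇒n4

Result: [[0,1],[2,0],[2,2],[5,1],[7,0],[7,2],[8,1],[10,1],[11,1],[12,1],[13,1],[16,2],[17,1],[19,0],[19,2],[21,2],[22,1],[27,2],[28,1],[29,1],[34,2],[36,2],[39,1],[41,0],[41,2],[42,1],[44,0],[44,2],[46,2],[47,1],[49,0],[49,2],[50,1],[51,1],[52,1],[54,0],[54,2],[56,1],[58,0],[58,2],[59,1],[60,1],[62,1],[64,0],[64,2],[65,1],[68,1],[70,0],[70,2],[73,1],[75,0],[75,2],[77,1]]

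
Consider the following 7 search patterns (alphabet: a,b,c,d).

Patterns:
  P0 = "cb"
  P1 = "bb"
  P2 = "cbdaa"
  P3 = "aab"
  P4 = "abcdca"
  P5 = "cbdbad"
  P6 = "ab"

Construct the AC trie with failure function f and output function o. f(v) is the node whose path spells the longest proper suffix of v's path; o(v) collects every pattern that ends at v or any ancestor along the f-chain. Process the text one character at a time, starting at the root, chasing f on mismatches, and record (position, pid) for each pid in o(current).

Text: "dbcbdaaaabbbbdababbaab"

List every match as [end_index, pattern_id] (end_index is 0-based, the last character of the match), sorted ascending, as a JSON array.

Construct AC machine:
Trie nodes:
  0='ε' goto a→8 b→3 c→1
  1='c' goto b→2
  2='cb' goto d→5  [P0 ends]
  3='b' goto b→4
  4='bb' goto ·  [P1 ends]
  5='cbd' goto a→6 b→16
  6='cbda' goto a→7
  7='cbdaa' goto ·  [P2 ends]
  8='a' goto a→9 b→11
  9='aa' goto b→10
  10='aab' goto ·  [P3 ends]
  11='ab' goto c→12  [P6 ends]
  12='abc' goto d→13
  13='abcd' goto c→14
  14='abcdc' goto a→15
  15='abcdca' goto ·  [P4 ends]
  16='cbdb' goto a→17
  17='cbdba' goto d→18
  18='cbdbad' goto ·  [P5 ends]

BFS fail/out derivation:
  fail(1) 'c': from fail(0)=0 chase 'c': 0 ⇒ 0;  out=∅∪out(0)=∅
  fail(3) 'b': from fail(0)=0 chase 'b': 0 ⇒ 0;  out=∅∪out(0)=∅
  fail(8) 'a': from fail(0)=0 chase 'a': 0 ⇒ 0;  out=∅∪out(0)=∅
  fail(2) 'cb': from fail(1)=0 chase 'b': 0 ⇒ 3;  out={0}∪out(3)={0}
  fail(4) 'bb': from fail(3)=0 chase 'b': 0 ⇒ 3;  out={1}∪out(3)={1}
  fail(9) 'aa': from fail(8)=0 chase 'a': 0 ⇒ 8;  out=∅∪out(8)=∅
  fail(11) 'ab': from fail(8)=0 chase 'b': 0 ⇒ 3;  out={6}∪out(3)={6}
  fail(5) 'cbd': from fail(2)=3 chase 'd': 3→0 ⇒ 0;  out=∅∪out(0)=∅
  fail(10) 'aab': from fail(9)=8 chase 'b': 8 ⇒ 11;  out={3}∪out(11)={3,6}
  fail(12) 'abc': from fail(11)=3 chase 'c': 3→0 ⇒ 1;  out=∅∪out(1)=∅
  fail(6) 'cbda': from fail(5)=0 chase 'a': 0 ⇒ 8;  out=∅∪out(8)=∅
  fail(13) 'abcd': from fail(12)=1 chase 'd': 1→0 ⇒ 0;  out=∅∪out(0)=∅
  fail(16) 'cbdb': from fail(5)=0 chase 'b': 0 ⇒ 3;  out=∅∪out(3)=∅
  fail(7) 'cbdaa': from fail(6)=8 chase 'a': 8 ⇒ 9;  out={2}∪out(9)={2}
  fail(14) 'abcdc': from fail(13)=0 chase 'c': 0 ⇒ 1;  out=∅∪out(1)=∅
  fail(17) 'cbdba': from fail(16)=3 chase 'a': 3→0 ⇒ 8;  out=∅∪out(8)=∅
  fail(15) 'abcdca': from fail(14)=1 chase 'a': 1→0 ⇒ 8;  out={4}∪out(8)={4}
  fail(18) 'cbdbad': from fail(17)=8 chase 'd': 8→0 ⇒ 0;  out={5}∪out(0)={5}

Text stream:
i=0 'd': node 0→0
i=1 'b': node 0→3
i=2 'c': node 3→1 (fail-walked)
i=3 'b': node 1→2  emit P0@[2:3]
i=4 'd': node 2→5
i=5 'a': node 5→6
i=6 'a': node 6→7  emit P2@[2:6]
i=7 'a': node 7→9 (fail-walked)
i=8 'a': node 9→9 (fail-walked)
i=9 'b': node 9→10  emit P3@[7:9],P6@[8:9]
i=10 'b': node 10→4 (fail-walked)  emit P1@[9:10]
i=11 'b': node 4→4 (fail-walked)  emit P1@[10:11]
i=12 'b': node 4→4 (fail-walked)  emit P1@[11:12]
i=13 'd': node 4→0 (fail-walked)
i=14 'a': node 0→8
i=15 'b': node 8→11  emit P6@[14:15]
i=16 'a': node 11→8 (fail-walked)
i=17 'b': node 8→11  emit P6@[16:17]
i=18 'b': node 11→4 (fail-walked)  emit P1@[17:18]
i=19 'a': node 4→8 (fail-walked)
i=20 'a': node 8→9
i=21 'b': node 9→10  emit P3@[19:21],P6@[20:21]

All matches (sorted): [[3,0],[6,2],[9,3],[9,6],[10,1],[11,1],[12,1],[15,6],[17,6],[18,1],[21,3],[21,6]]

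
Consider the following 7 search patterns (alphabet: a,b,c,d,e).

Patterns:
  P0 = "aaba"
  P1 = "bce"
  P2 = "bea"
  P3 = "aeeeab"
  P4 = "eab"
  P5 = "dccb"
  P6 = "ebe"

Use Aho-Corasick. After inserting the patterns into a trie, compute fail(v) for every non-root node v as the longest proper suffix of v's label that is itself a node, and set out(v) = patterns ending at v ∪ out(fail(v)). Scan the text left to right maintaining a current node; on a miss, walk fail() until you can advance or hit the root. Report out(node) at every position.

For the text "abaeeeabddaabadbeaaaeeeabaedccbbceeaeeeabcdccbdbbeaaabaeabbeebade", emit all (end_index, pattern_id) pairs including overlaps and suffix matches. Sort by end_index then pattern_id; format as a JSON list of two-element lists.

Construct AC machine:
Trie (insert patterns):
  0='ε' goto a→1 b→5 d→18 e→15
  1='a' goto a→2 e→10
  2='aa' goto b→3
  3='aab' goto a→4
  4='aaba' goto ·  [P0 ends]
  5='b' goto c→6 e→8
  6='bc' goto e→7
  7='bce' goto ·  [P1 ends]
  8='be' goto a→9
  9='bea' goto ·  [P2 ends]
  10='ae' goto e→11
  11='aee' goto e→12
  12='aeee' goto a→13
  13='aeeea' goto b→14
  14='aeeeab' goto ·  [P3 ends]
  15='e' goto a→16 b→22
  16='ea' goto b→17
  17='eab' goto ·  [P4 ends]
  18='d' goto c→19
  19='dc' goto c→20
  20='dcc' goto b→21
  21='dccb' goto ·  [P5 ends]
  22='eb' goto e→23
  23='ebe' goto ·  [P6 ends]

BFS fail/out derivation:
  fail(1) 'a': from fail(0)=0 chase 'a': 0 ⇒ 0;  out=∅∪out(0)=∅
  fail(5) 'b': from fail(0)=0 chase 'b': 0 ⇒ 0;  out=∅∪out(0)=∅
  fail(15) 'e': from fail(0)=0 chase 'e': 0 ⇒ 0;  out=∅∪out(0)=∅
  fail(18) 'd': from fail(0)=0 chase 'd': 0 ⇒ 0;  out=∅∪out(0)=∅
  fail(2) 'aa': from fail(1)=0 chase 'a': 0 ⇒ 1;  out=∅∪out(1)=∅
  fail(6) 'bc': from fail(5)=0 chase 'c': 0 ⇒ 0;  out=∅∪out(0)=∅
  fail(8) 'be': from fail(5)=0 chase 'e': 0 ⇒ 15;  out=∅∪out(15)=∅
  fail(10) 'ae': from fail(1)=0 chase 'e': 0 ⇒ 15;  out=∅∪out(15)=∅
  fail(16) 'ea': from fail(15)=0 chase 'a': 0 ⇒ 1;  out=∅∪out(1)=∅
  fail(19) 'dc': from fail(18)=0 chase 'c': 0 ⇒ 0;  out=∅∪out(0)=∅
  fail(22) 'eb': from fail(15)=0 chase 'b': 0 ⇒ 5;  out=∅∪out(5)=∅
  fail(3) 'aab': from fail(2)=1 chase 'b': 1→0 ⇒ 5;  out=∅∪out(5)=∅
  fail(7) 'bce': from fail(6)=0 chase 'e': 0 ⇒ 15;  out={1}∪out(15)={1}
  fail(9) 'bea': from fail(8)=15 chase 'a': 15 ⇒ 16;  out={2}∪out(16)={2}
  fail(11) 'aee': from fail(10)=15 chase 'e': 15→0 ⇒ 15;  out=∅∪out(15)=∅
  fail(17) 'eab': from fail(16)=1 chase 'b': 1→0 ⇒ 5;  out={4}∪out(5)={4}
  fail(20) 'dcc': from fail(19)=0 chase 'c': 0 ⇒ 0;  out=∅∪out(0)=∅
  fail(23) 'ebe': from fail(22)=5 chase 'e': 5 ⇒ 8;  out={6}∪out(8)={6}
  fail(4) 'aaba': from fail(3)=5 chase 'a': 5→0 ⇒ 1;  out={0}∪out(1)={0}
  fail(12) 'aeee': from fail(11)=15 chase 'e': 15→0 ⇒ 15;  out=∅∪out(15)=∅
  fail(21) 'dccb': from fail(20)=0 chase 'b': 0 ⇒ 5;  out={5}∪out(5)={5}
  fail(13) 'aeeea': from fail(12)=15 chase 'a': 15 ⇒ 16;  out=∅∪out(16)=∅
  fail(14) 'aeeeab': from fail(13)=16 chase 'b': 16 ⇒ 17;  out={3}∪out(17)={3,4}

Run:
[0] read 'a'  n0⇒n1
[1] read 'b'  n1⇒n5 (via fail)
[2] read 'a'  n5⇒n1 (via fail)
[3] read 'e'  n1⇒n10
[4] read 'e'  n10⇒n11
[5] read 'e'  n11⇒n12
[6] read 'a'  n12⇒n13
[7] read 'b'  n13⇒n14  ** P3@[2:7],P4@[5:7]
[8] read 'd'  n14⇒n18 (via fail)
[9] read 'd'  n18⇒n18 (via fail)
[10] read 'a'  n18⇒n1 (via fail)
[11] read 'a'  n1⇒n2
[12] read 'b'  n2⇒n3
[13] read 'a'  n3⇒n4  ** P0@[10:13]
[14] read 'd'  n4⇒n18 (via fail)
[15] read 'b'  n18⇒n5 (via fail)
[16] read 'e'  n5⇒n8
[17] read 'a'  n8⇒n9  ** P2@[15:17]
[18] read 'a'  n9⇒n2 (via fail)
[19] read 'a'  n2⇒n2 (via fail)
[20] read 'e'  n2⇒n10 (via fail)
[21] read 'e'  n10⇒n11
[22] read 'e'  n11⇒n12
[23] read 'a'  n12⇒n13
[24] read 'b'  n13⇒n14  ** P3@[19:24],P4@[22:24]
[25] read 'a'  n14⇒n1 (via fail)
[26] read 'e'  n1⇒n10
[27] read 'd'  n10⇒n18 (via fail)
[28] read 'c'  n18⇒n19
[29] read 'c'  n19⇒n20
[30] read 'b'  n20⇒n21  ** P5@[27:30]
[31] read 'b'  n21⇒n5 (via fail)
[32] read 'c'  n5⇒n6
[33] read 'e'  n6⇒n7  ** P1@[31:33]
[34] read 'e'  n7⇒n15 (via fail)
[35] read 'a'  n15⇒n16
[36] read 'e'  n16⇒n10 (via fail)
[37] read 'e'  n10⇒n11
[38] read 'e'  n11⇒n12
[39] read 'a'  n12⇒n13
[40] read 'b'  n13⇒n14  ** P3@[35:40],P4@[38:40]
[41] read 'c'  n14⇒n6 (via fail)
[42] read 'd'  n6⇒n18 (via fail)
[43] read 'c'  n18⇒n19
[44] read 'c'  n19⇒n20
[45] read 'b'  n20⇒n21  ** P5@[42:45]
[46] read 'd'  n21⇒n18 (via fail)
[47] read 'b'  n18⇒n5 (via fail)
[48] read 'b'  n5⇒n5 (via fail)
[49] read 'e'  n5⇒n8
[50] read 'a'  n8⇒n9  ** P2@[48:50]
[51] read 'a'  n9⇒n2 (via fail)
[52] read 'a'  n2⇒n2 (via fail)
[53] read 'b'  n2⇒n3
[54] read 'a'  n3⇒n4  ** P0@[51:54]
[55] read 'e'  n4⇒n10 (via fail)
[56] read 'a'  n10⇒n16 (via fail)
[57] read 'b'  n16⇒n17  ** P4@[55:57]
[58] read 'b'  n17⇒n5 (via fail)
[59] read 'e'  n5⇒n8
[60] read 'e'  n8⇒n15 (via fail)
[61] read 'b'  n15⇒n22
[62] read 'a'  n22⇒n1 (via fail)
[63] read 'd'  n1⇒n18 (via fail)
[64] read 'e'  n18⇒n15 (via fail)

All matches (sorted): [[7,3],[7,4],[13,0],[17,2],[24,3],[24,4],[30,5],[33,1],[40,3],[40,4],[45,5],[50,2],[54,0],[57,4]]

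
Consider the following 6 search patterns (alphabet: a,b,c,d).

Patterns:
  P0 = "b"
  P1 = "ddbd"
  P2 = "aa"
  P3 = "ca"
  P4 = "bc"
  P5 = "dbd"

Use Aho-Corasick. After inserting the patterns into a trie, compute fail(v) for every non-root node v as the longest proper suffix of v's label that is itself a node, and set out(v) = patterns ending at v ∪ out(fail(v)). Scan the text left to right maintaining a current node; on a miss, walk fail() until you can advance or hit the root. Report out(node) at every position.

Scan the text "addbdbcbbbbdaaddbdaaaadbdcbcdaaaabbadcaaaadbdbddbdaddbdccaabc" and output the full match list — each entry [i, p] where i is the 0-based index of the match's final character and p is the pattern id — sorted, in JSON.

Build automaton:
Trie nodes:
  n0 'ε': a→6 b→1 c→8 d→2
  n1 'b': c→10  ←P0
  n2 'd': b→11 d→3
  n3 'dd': b→4
  n4 'ddb': d→5
  n5 'ddbd': ·  ←P1
  n6 'a': a→7
  n7 'aa': ·  ←P2
  n8 'c': a→9
  n9 'ca': ·  ←P3
  n10 'bc': ·  ←P4
  n11 'db': d→12
  n12 'dbd': ·  ←P5

Failure links (BFS by depth):
  n1('b'): parent n0 fail=0; on 'b' 0 → fail=0;  out {0}∪∅={0}
  n2('d'): parent n0 fail=0; on 'd' 0 → fail=0;  out ∅∪∅=∅
  n6('a'): parent n0 fail=0; on 'a' 0 → fail=0;  out ∅∪∅=∅
  n8('c'): parent n0 fail=0; on 'c' 0 → fail=0;  out ∅∪∅=∅
  n3('dd'): parent n2 fail=0; on 'd' 0 → fail=2;  out ∅∪∅=∅
  n7('aa'): parent n6 fail=0; on 'a' 0 → fail=6;  out {2}∪∅={2}
  n9('ca'): parent n8 fail=0; on 'a' 0 → fail=6;  out {3}∪∅={3}
  n10('bc'): parent n1 fail=0; on 'c' 0 → fail=8;  out {4}∪∅={4}
  n11('db'): parent n2 fail=0; on 'b' 0 → fail=1;  out ∅∪{0}={0}
  n4('ddb'): parent n3 fail=2; on 'b' 2 → fail=11;  out ∅∪{0}={0}
  n12('dbd'): parent n11 fail=1; on 'd' 1→0 → fail=2;  out {5}∪∅={5}
  n5('ddbd'): parent n4 fail=11; on 'd' 11 → fail=12;  out {1}∪{5}={1,5}

Scan:
pos 0 'a': at 6
pos 1 'd': at 2 (via fail)
pos 2 'd': at 3
pos 3 'b': at 4  emit P0@[3:3]
pos 4 'd': at 5  emit P1@[1:4],P5@[2:4]
pos 5 'b': at 11 (via fail)  emit P0@[5:5]
pos 6 'c': at 10 (via fail)  emit P4@[5:6]
pos 7 'b': at 1 (via fail)  emit P0@[7:7]
pos 8 'b': at 1 (via fail)  emit P0@[8:8]
pos 9 'b': at 1 (via fail)  emit P0@[9:9]
pos 10 'b': at 1 (via fail)  emit P0@[10:10]
pos 11 'd': at 2 (via fail)
pos 12 'a': at 6 (via fail)
pos 13 'a': at 7  emit P2@[12:13]
pos 14 'd': at 2 (via fail)
pos 15 'd': at 3
pos 16 'b': at 4  emit P0@[16:16]
pos 17 'd': at 5  emit P1@[14:17],P5@[15:17]
pos 18 'a': at 6 (via fail)
pos 19 'a': at 7  emit P2@[18:19]
pos 20 'a': at 7 (via fail)  emit P2@[19:20]
pos 21 'a': at 7 (via fail)  emit P2@[20:21]
pos 22 'd': at 2 (via fail)
pos 23 'b': at 11  emit P0@[23:23]
pos 24 'd': at 12  emit P5@[22:24]
pos 25 'c': at 8 (via fail)
pos 26 'b': at 1 (via fail)  emit P0@[26:26]
pos 27 'c': at 10  emit P4@[26:27]
pos 28 'd': at 2 (via fail)
pos 29 'a': at 6 (via fail)
pos 30 'a': at 7  emit P2@[29:30]
pos 31 'a': at 7 (via fail)  emit P2@[30:31]
pos 32 'a': at 7 (via fail)  emit P2@[31:32]
pos 33 'b': at 1 (via fail)  emit P0@[33:33]
pos 34 'b': at 1 (via fail)  emit P0@[34:34]
pos 35 'a': at 6 (via fail)
pos 36 'd': at 2 (via fail)
pos 37 'c': at 8 (via fail)
pos 38 'a': at 9  emit P3@[37:38]
pos 39 'a': at 7 (via fail)  emit P2@[38:39]
pos 40 'a': at 7 (via fail)  emit P2@[39:40]
pos 41 'a': at 7 (via fail)  emit P2@[40:41]
pos 42 'd': at 2 (via fail)
pos 43 'b': at 11  emit P0@[43:43]
pos 44 'd': at 12  emit P5@[42:44]
pos 45 'b': at 11 (via fail)  emit P0@[45:45]
pos 46 'd': at 12  emit P5@[44:46]
pos 47 'd': at 3 (via fail)
pos 48 'b': at 4  emit P0@[48:48]
pos 49 'd': at 5  emit P1@[46:49],P5@[47:49]
pos 50 'a': at 6 (via fail)
pos 51 'd': at 2 (via fail)
pos 52 'd': at 3
pos 53 'b': at 4  emit P0@[53:53]
pos 54 'd': at 5  emit P1@[51:54],P5@[52:54]
pos 55 'c': at 8 (via fail)
pos 56 'c': at 8 (via fail)
pos 57 'a': at 9  emit P3@[56:57]
pos 58 'a': at 7 (via fail)  emit P2@[57:58]
pos 59 'b': at 1 (via fail)  emit P0@[59:59]
pos 60 'c': at 10  emit P4@[59:60]

Result: [[3,0],[4,1],[4,5],[5,0],[6,4],[7,0],[8,0],[9,0],[10,0],[13,2],[16,0],[17,1],[17,5],[19,2],[20,2],[21,2],[23,0],[24,5],[26,0],[27,4],[30,2],[31,2],[32,2],[33,0],[34,0],[38,3],[39,2],[40,2],[41,2],[43,0],[44,5],[45,0],[46,5],[48,0],[49,1],[49,5],[53,0],[54,1],[54,5],[57,3],[58,2],[59,0],[60,4]]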